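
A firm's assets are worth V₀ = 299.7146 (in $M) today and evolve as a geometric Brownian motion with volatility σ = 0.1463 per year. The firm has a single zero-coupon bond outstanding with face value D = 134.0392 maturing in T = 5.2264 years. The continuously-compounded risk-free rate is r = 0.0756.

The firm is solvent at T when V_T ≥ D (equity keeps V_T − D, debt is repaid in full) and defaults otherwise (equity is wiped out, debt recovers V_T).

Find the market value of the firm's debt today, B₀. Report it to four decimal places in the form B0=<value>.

B0=90.2868

d₁ = [ln(V₀/D) + (r + σ²/2)T] / (σ√T)
   = [ln(299.7146/134.0392) + (0.0756 + 0.5·0.1463²)·5.2264] / (0.1463·√5.2264)
   = [0.804698 + 0.451048] / 0.334461 = 3.754536
d₂ = d₁ − σ√T = 3.754536 − 0.334461 = 3.420075
N(d₁) = 0.999913,  N(d₂) = 0.999687,  e^(−rT) = 0.673602
E₀ = V₀·N(d₁) − D·e^(−rT)·N(d₂)
   = 299.7146·0.999913 − 134.0392·0.673602·0.999687 = 209.427764
B₀ = V₀ − E₀ = 299.7146 − 209.427764 = 90.286836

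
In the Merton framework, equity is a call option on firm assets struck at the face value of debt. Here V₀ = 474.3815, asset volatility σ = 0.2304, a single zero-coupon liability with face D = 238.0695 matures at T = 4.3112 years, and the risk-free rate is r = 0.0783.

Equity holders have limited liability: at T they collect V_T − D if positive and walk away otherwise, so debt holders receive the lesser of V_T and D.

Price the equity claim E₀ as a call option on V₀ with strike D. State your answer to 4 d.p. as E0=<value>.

d₁ = [ln(V₀/D) + (r + σ²/2)T] / (σ√T)
   = [ln(474.3815/238.0695) + (0.0783 + 0.5·0.2304²)·4.3112] / (0.2304·√4.3112)
   = [0.689449 + 0.451995] / 0.478389 = 2.386015
d₂ = d₁ − σ√T = 2.386015 − 0.478389 = 1.907626
N(d₁) = 0.991484,  N(d₂) = 0.971780,  e^(−rT) = 0.713504
E₀ = V₀·N(d₁) − D·e^(−rT)·N(d₂)
   = 474.3815·0.991484 − 238.0695·0.713504·0.971780 = 305.271585

E0=305.2716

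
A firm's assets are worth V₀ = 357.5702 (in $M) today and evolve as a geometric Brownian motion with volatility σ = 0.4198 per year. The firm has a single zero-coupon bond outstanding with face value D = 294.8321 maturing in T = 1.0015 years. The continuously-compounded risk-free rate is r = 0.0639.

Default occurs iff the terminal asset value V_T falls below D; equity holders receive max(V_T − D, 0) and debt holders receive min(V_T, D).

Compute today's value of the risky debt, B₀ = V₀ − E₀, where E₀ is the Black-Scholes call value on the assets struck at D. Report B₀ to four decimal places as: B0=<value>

B0=254.9466

d₁ = [ln(V₀/D) + (r + σ²/2)T] / (σ√T)
   = [ln(357.5702/294.8321) + (0.0639 + 0.5·0.4198²)·1.0015] / (0.4198·√1.0015)
   = [0.192926 + 0.152244] / 0.420115 = 0.821608
d₂ = d₁ − σ√T = 0.821608 − 0.420115 = 0.401493
N(d₁) = 0.794350,  N(d₂) = 0.655972,  e^(−rT) = 0.938009
E₀ = V₀·N(d₁) − D·e^(−rT)·N(d₂)
   = 357.5702·0.794350 − 294.8321·0.938009·0.655972 = 102.623597
B₀ = V₀ − E₀ = 357.5702 − 102.623597 = 254.946603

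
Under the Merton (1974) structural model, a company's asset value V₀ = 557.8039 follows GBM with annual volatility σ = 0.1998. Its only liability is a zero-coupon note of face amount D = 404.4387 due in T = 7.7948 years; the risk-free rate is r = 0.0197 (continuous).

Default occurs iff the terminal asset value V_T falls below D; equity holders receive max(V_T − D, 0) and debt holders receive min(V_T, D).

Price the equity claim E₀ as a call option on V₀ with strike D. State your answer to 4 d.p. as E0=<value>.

d₁ = [ln(V₀/D) + (r + σ²/2)T] / (σ√T)
   = [ln(557.8039/404.4387) + (0.0197 + 0.5·0.1998²)·7.7948] / (0.1998·√7.7948)
   = [0.321507 + 0.309142] / 0.557825 = 1.130550
d₂ = d₁ − σ√T = 1.130550 − 0.557825 = 0.572725
N(d₁) = 0.870878,  N(d₂) = 0.716585,  e^(−rT) = 0.857651
E₀ = V₀·N(d₁) − D·e^(−rT)·N(d₂)
   = 557.8039·0.870878 − 404.4387·0.857651·0.716585 = 237.219163

E0=237.2192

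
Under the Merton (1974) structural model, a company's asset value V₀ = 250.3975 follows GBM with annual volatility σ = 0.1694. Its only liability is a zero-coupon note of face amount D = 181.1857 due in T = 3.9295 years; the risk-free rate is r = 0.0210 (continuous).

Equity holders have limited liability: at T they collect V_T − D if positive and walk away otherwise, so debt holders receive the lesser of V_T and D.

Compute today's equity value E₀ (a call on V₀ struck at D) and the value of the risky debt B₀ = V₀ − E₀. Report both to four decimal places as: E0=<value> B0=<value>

d₁ = [ln(V₀/D) + (r + σ²/2)T] / (σ√T)
   = [ln(250.3975/181.1857) + (0.0210 + 0.5·0.1694²)·3.9295] / (0.1694·√3.9295)
   = [0.323527 + 0.138901] / 0.335801 = 1.377089
d₂ = d₁ − σ√T = 1.377089 − 0.335801 = 1.041288
N(d₁) = 0.915758,  N(d₂) = 0.851129,  e^(−rT) = 0.920793
E₀ = V₀·N(d₁) − D·e^(−rT)·N(d₂)
   = 250.3975·0.915758 − 181.1857·0.920793·0.851129 = 87.305640
B₀ = V₀ − E₀ = 250.3975 − 87.305640 = 163.091860

E0=87.3056 B0=163.0919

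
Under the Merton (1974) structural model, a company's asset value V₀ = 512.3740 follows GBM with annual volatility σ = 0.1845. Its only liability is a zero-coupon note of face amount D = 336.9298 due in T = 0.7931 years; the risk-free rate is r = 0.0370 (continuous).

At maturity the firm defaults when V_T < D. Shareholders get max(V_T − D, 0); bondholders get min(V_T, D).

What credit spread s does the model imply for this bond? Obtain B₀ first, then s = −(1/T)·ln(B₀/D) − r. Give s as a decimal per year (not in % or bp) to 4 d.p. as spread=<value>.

spread=0.0002

d₁ = [ln(V₀/D) + (r + σ²/2)T] / (σ√T)
   = [ln(512.3740/336.9298) + (0.0370 + 0.5·0.1845²)·0.7931] / (0.1845·√0.7931)
   = [0.419180 + 0.042843] / 0.164309 = 2.811925
d₂ = d₁ − σ√T = 2.811925 − 0.164309 = 2.647617
N(d₁) = 0.997538,  N(d₂) = 0.995947,  e^(−rT) = 0.971082
E₀ = V₀·N(d₁) − D·e^(−rT)·N(d₂)
   = 512.3740·0.997538 − 336.9298·0.971082·0.995947 = 185.252137
B₀ = V₀ − E₀ = 512.3740 − 185.252137 = 327.121863
spread = −(1/T)·ln(B₀/D) − r = −(1/0.7931)·ln(327.121863/336.9298) − 0.0370 = 0.00024856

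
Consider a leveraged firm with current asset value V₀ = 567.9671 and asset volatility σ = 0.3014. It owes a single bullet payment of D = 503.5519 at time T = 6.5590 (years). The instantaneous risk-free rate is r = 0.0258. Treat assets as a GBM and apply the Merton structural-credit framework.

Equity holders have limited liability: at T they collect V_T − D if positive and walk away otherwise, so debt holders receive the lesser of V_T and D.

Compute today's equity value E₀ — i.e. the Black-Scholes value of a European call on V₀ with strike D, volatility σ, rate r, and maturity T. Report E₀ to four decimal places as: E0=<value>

d₁ = [ln(V₀/D) + (r + σ²/2)T] / (σ√T)
   = [ln(567.9671/503.5519) + (0.0258 + 0.5·0.3014²)·6.5590] / (0.3014·√6.5590)
   = [0.120377 + 0.467138] / 0.771902 = 0.761127
d₂ = d₁ − σ√T = 0.761127 − 0.771902 = -0.010775
N(d₁) = 0.776709,  N(d₂) = 0.495701,  e^(−rT) = 0.844321
E₀ = V₀·N(d₁) − D·e^(−rT)·N(d₂)
   = 567.9671·0.776709 − 503.5519·0.844321·0.495701 = 230.393116

E0=230.3931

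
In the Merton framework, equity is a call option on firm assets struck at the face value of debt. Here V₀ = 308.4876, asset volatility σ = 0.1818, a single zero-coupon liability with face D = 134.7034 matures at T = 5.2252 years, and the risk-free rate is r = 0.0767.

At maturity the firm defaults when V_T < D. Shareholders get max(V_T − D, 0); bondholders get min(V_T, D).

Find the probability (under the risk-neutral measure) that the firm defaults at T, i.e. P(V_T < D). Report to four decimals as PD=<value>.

d₁ = [ln(V₀/D) + (r + σ²/2)T] / (σ√T)
   = [ln(308.4876/134.7034) + (0.0767 + 0.5·0.1818²)·5.2252] / (0.1818·√5.2252)
   = [0.828606 + 0.487123] / 0.415571 = 3.166074
d₂ = d₁ − σ√T = 3.166074 − 0.415571 = 2.750503
risk-neutral PD = N(−d₂) = N(-2.750503) = 0.002975

PD=0.0030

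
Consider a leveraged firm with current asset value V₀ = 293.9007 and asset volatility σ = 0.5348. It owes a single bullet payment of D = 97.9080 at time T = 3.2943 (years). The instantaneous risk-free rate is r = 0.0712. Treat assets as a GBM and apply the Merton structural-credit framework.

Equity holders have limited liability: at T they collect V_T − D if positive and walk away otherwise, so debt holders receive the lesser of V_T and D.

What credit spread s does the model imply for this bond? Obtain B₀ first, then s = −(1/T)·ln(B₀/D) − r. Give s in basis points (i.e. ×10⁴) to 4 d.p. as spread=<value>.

d₁ = [ln(V₀/D) + (r + σ²/2)T] / (σ√T)
   = [ln(293.9007/97.9080) + (0.0712 + 0.5·0.5348²)·3.2943] / (0.5348·√3.2943)
   = [1.099214 + 0.705657] / 0.970673 = 1.859402
d₂ = d₁ − σ√T = 1.859402 − 0.970673 = 0.888728
N(d₁) = 0.968515,  N(d₂) = 0.812925,  e^(−rT) = 0.790923
E₀ = V₀·N(d₁) − D·e^(−rT)·N(d₂)
   = 293.9007·0.968515 − 97.9080·0.790923·0.812925 = 221.696098
B₀ = V₀ − E₀ = 293.9007 − 221.696098 = 72.204602
spread = −(1/T)·ln(B₀/D) − r = −(1/3.2943)·ln(72.204602/97.9080) − 0.0712 = 0.02123981
in basis points: 0.02123981 × 10⁴ = 212.3981 bp

spread=212.3981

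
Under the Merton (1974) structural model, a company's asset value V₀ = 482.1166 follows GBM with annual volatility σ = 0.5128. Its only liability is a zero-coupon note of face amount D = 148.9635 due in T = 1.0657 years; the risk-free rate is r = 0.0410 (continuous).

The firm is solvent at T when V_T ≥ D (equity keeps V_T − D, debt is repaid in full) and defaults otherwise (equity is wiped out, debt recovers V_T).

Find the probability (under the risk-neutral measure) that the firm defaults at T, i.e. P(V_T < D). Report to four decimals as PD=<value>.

PD=0.0209

d₁ = [ln(V₀/D) + (r + σ²/2)T] / (σ√T)
   = [ln(482.1166/148.9635) + (0.0410 + 0.5·0.5128²)·1.0657] / (0.5128·√1.0657)
   = [1.174485 + 0.183814] / 0.529378 = 2.565841
d₂ = d₁ − σ√T = 2.565841 − 0.529378 = 2.036464
risk-neutral PD = N(−d₂) = N(-2.036464) = 0.020852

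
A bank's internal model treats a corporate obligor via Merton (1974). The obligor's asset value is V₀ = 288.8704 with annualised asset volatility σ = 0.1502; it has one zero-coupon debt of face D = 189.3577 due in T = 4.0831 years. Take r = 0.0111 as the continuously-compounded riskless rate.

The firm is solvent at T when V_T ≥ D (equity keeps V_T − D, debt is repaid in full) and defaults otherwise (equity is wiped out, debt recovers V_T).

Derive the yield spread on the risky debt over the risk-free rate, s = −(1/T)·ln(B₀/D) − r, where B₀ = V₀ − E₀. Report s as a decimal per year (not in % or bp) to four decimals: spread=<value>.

spread=0.0025

d₁ = [ln(V₀/D) + (r + σ²/2)T] / (σ√T)
   = [ln(288.8704/189.3577) + (0.0111 + 0.5·0.1502²)·4.0831] / (0.1502·√4.0831)
   = [0.422340 + 0.091380] / 0.303504 = 1.692629
d₂ = d₁ − σ√T = 1.692629 − 0.303504 = 1.389124
N(d₁) = 0.954737,  N(d₂) = 0.917603,  e^(−rT) = 0.955689
E₀ = V₀·N(d₁) − D·e^(−rT)·N(d₂)
   = 288.8704·0.954737 − 189.3577·0.955689·0.917603 = 109.739340
B₀ = V₀ − E₀ = 288.8704 − 109.739340 = 179.131060
spread = −(1/T)·ln(B₀/D) − r = −(1/4.0831)·ln(179.131060/189.3577) − 0.0111 = 0.00249754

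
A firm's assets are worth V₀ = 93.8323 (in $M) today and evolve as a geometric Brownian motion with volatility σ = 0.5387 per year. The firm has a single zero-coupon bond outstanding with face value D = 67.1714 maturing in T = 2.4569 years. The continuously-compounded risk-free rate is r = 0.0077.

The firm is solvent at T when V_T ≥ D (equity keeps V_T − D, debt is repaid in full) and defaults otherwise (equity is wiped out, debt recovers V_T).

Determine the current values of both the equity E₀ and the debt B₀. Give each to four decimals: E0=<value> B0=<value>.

E0=42.1822 B0=51.6501

d₁ = [ln(V₀/D) + (r + σ²/2)T] / (σ√T)
   = [ln(93.8323/67.1714) + (0.0077 + 0.5·0.5387²)·2.4569] / (0.5387·√2.4569)
   = [0.334262 + 0.375411] / 0.844385 = 0.840461
d₂ = d₁ − σ√T = 0.840461 − 0.844385 = -0.003924
N(d₁) = 0.799675,  N(d₂) = 0.498434,  e^(−rT) = 0.981260
E₀ = V₀·N(d₁) − D·e^(−rT)·N(d₂)
   = 93.8323·0.799675 − 67.1714·0.981260·0.498434 = 42.182246
B₀ = V₀ − E₀ = 93.8323 − 42.182246 = 51.650054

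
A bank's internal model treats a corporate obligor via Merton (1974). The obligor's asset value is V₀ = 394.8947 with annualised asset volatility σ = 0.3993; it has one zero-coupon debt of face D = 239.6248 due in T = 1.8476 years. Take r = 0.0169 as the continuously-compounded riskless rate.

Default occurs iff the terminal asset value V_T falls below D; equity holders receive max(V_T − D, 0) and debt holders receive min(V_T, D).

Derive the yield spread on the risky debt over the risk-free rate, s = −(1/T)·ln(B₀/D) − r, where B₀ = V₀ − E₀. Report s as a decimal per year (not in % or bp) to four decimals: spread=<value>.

d₁ = [ln(V₀/D) + (r + σ²/2)T] / (σ√T)
   = [ln(394.8947/239.6248) + (0.0169 + 0.5·0.3993²)·1.8476] / (0.3993·√1.8476)
   = [0.499545 + 0.178516] / 0.542754 = 1.249295
d₂ = d₁ − σ√T = 1.249295 − 0.542754 = 0.706541
N(d₁) = 0.894221,  N(d₂) = 0.760074,  e^(−rT) = 0.969258
E₀ = V₀·N(d₁) − D·e^(−rT)·N(d₂)
   = 394.8947·0.894221 − 239.6248·0.969258·0.760074 = 176.589826
B₀ = V₀ − E₀ = 394.8947 − 176.589826 = 218.304874
spread = −(1/T)·ln(B₀/D) − r = −(1/1.8476)·ln(218.304874/239.6248) − 0.0169 = 0.03353396

spread=0.0335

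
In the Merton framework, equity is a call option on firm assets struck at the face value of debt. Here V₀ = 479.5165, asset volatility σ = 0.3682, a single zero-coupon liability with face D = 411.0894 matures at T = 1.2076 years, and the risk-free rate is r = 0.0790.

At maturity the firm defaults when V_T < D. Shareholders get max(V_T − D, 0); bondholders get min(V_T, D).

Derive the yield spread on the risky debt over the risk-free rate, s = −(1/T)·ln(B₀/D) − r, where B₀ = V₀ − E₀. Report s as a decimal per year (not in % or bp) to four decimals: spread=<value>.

spread=0.0641

d₁ = [ln(V₀/D) + (r + σ²/2)T] / (σ√T)
   = [ln(479.5165/411.0894) + (0.0790 + 0.5·0.3682²)·1.2076] / (0.3682·√1.2076)
   = [0.153968 + 0.177258] / 0.404618 = 0.818614
d₂ = d₁ − σ√T = 0.818614 − 0.404618 = 0.413995
N(d₁) = 0.793497,  N(d₂) = 0.660561,  e^(−rT) = 0.909009
E₀ = V₀·N(d₁) − D·e^(−rT)·N(d₂)
   = 479.5165·0.793497 − 411.0894·0.909009·0.660561 = 133.653555
B₀ = V₀ − E₀ = 479.5165 − 133.653555 = 345.862945
spread = −(1/T)·ln(B₀/D) − r = −(1/1.2076)·ln(345.862945/411.0894) − 0.0790 = 0.06406734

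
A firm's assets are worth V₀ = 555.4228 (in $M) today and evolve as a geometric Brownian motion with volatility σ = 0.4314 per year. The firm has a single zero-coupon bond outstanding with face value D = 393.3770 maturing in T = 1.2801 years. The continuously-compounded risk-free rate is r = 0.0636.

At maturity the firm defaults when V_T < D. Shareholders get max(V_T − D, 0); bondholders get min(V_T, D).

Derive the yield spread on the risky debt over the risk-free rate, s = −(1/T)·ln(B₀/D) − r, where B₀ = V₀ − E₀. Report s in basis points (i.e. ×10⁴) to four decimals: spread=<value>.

spread=504.3787

d₁ = [ln(V₀/D) + (r + σ²/2)T] / (σ√T)
   = [ln(555.4228/393.3770) + (0.0636 + 0.5·0.4314²)·1.2801] / (0.4314·√1.2801)
   = [0.344961 + 0.200531] / 0.488092 = 1.117601
d₂ = d₁ − σ√T = 1.117601 − 0.488092 = 0.629509
N(d₁) = 0.868131,  N(d₂) = 0.735492,  e^(−rT) = 0.921812
E₀ = V₀·N(d₁) − D·e^(−rT)·N(d₂)
   = 555.4228·0.868131 − 393.3770·0.921812·0.735492 = 215.476195
B₀ = V₀ − E₀ = 555.4228 − 215.476195 = 339.946605
spread = −(1/T)·ln(B₀/D) − r = −(1/1.2801)·ln(339.946605/393.3770) − 0.0636 = 0.05043787
in basis points: 0.05043787 × 10⁴ = 504.3787 bp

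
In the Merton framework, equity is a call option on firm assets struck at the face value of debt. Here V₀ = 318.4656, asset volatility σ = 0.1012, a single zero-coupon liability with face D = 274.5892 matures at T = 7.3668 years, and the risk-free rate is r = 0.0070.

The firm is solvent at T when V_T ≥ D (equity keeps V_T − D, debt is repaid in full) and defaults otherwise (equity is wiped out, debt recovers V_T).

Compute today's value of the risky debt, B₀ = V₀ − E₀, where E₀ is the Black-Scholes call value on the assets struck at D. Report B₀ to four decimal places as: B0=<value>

d₁ = [ln(V₀/D) + (r + σ²/2)T] / (σ√T)
   = [ln(318.4656/274.5892) + (0.0070 + 0.5·0.1012²)·7.3668] / (0.1012·√7.3668)
   = [0.148238 + 0.089291] / 0.274676 = 0.864763
d₂ = d₁ − σ√T = 0.864763 − 0.274676 = 0.590087
N(d₁) = 0.806416,  N(d₂) = 0.722434,  e^(−rT) = 0.949739
E₀ = V₀·N(d₁) − D·e^(−rT)·N(d₂)
   = 318.4656·0.806416 − 274.5892·0.949739·0.722434 = 68.413356
B₀ = V₀ − E₀ = 318.4656 − 68.413356 = 250.052244

B0=250.0522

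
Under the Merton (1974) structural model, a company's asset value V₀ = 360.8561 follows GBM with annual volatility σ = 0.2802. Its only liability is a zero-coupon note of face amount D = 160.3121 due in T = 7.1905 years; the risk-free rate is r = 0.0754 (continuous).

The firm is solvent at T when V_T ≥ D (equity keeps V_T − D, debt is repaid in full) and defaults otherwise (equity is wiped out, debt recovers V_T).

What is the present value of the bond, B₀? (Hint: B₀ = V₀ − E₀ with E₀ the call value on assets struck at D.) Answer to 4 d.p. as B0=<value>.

d₁ = [ln(V₀/D) + (r + σ²/2)T] / (σ√T)
   = [ln(360.8561/160.3121) + (0.0754 + 0.5·0.2802²)·7.1905] / (0.2802·√7.1905)
   = [0.811357 + 0.824434] / 0.751359 = 2.177109
d₂ = d₁ − σ√T = 2.177109 − 0.751359 = 1.425749
N(d₁) = 0.985264,  N(d₂) = 0.923030,  e^(−rT) = 0.581489
E₀ = V₀·N(d₁) − D·e^(−rT)·N(d₂)
   = 360.8561·0.985264 − 160.3121·0.581489·0.923030 = 269.493915
B₀ = V₀ − E₀ = 360.8561 − 269.493915 = 91.362185

B0=91.3622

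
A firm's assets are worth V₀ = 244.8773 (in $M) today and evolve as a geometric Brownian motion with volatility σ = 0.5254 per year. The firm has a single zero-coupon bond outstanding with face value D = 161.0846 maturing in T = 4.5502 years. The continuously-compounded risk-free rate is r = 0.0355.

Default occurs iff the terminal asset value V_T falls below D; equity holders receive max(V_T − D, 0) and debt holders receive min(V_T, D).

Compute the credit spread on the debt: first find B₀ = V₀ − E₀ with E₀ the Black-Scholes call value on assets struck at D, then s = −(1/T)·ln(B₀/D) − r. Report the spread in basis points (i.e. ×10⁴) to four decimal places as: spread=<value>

d₁ = [ln(V₀/D) + (r + σ²/2)T] / (σ√T)
   = [ln(244.8773/161.0846) + (0.0355 + 0.5·0.5254²)·4.5502] / (0.5254·√4.5502)
   = [0.418828 + 0.789562] / 1.120741 = 1.078206
d₂ = d₁ − σ√T = 1.078206 − 1.120741 = -0.042535
N(d₁) = 0.859529,  N(d₂) = 0.483036,  e^(−rT) = 0.850839
E₀ = V₀·N(d₁) − D·e^(−rT)·N(d₂)
   = 244.8773·0.859529 − 161.0846·0.850839·0.483036 = 144.275643
B₀ = V₀ − E₀ = 244.8773 − 144.275643 = 100.601657
spread = −(1/T)·ln(B₀/D) − r = −(1/4.5502)·ln(100.601657/161.0846) − 0.0355 = 0.06795940
in basis points: 0.06795940 × 10⁴ = 679.5940 bp

spread=679.5940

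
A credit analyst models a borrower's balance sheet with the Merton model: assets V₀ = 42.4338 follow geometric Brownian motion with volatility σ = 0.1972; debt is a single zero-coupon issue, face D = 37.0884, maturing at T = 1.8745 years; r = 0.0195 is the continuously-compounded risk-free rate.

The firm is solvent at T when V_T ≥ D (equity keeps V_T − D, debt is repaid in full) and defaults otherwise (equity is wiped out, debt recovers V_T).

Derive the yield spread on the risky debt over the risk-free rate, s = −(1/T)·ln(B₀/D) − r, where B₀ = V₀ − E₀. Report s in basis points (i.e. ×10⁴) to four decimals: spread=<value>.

d₁ = [ln(V₀/D) + (r + σ²/2)T] / (σ√T)
   = [ln(42.4338/37.0884) + (0.0195 + 0.5·0.1972²)·1.8745] / (0.1972·√1.8745)
   = [0.134641 + 0.073000] / 0.269991 = 0.769067
d₂ = d₁ − σ√T = 0.769067 − 0.269991 = 0.499076
N(d₁) = 0.779073,  N(d₂) = 0.691137,  e^(−rT) = 0.964107
E₀ = V₀·N(d₁) − D·e^(−rT)·N(d₂)
   = 42.4338·0.779073 − 37.0884·0.964107·0.691137 = 8.345917
B₀ = V₀ − E₀ = 42.4338 − 8.345917 = 34.087883
spread = −(1/T)·ln(B₀/D) − r = −(1/1.8745)·ln(34.087883/37.0884) − 0.0195 = 0.02550522
in basis points: 0.02550522 × 10⁴ = 255.0522 bp

spread=255.0522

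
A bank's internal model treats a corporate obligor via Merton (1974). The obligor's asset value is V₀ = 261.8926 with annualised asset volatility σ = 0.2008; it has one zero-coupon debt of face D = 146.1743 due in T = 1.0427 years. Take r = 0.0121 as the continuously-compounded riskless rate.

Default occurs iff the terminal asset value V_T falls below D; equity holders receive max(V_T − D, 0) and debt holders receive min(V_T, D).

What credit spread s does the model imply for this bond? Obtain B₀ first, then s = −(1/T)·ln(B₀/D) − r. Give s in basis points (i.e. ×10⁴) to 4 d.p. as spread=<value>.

spread=1.4016

d₁ = [ln(V₀/D) + (r + σ²/2)T] / (σ√T)
   = [ln(261.8926/146.1743) + (0.0121 + 0.5·0.2008²)·1.0427] / (0.2008·√1.0427)
   = [0.583135 + 0.033638] / 0.205042 = 3.008027
d₂ = d₁ − σ√T = 3.008027 − 0.205042 = 2.802984
N(d₁) = 0.998685,  N(d₂) = 0.997468,  e^(−rT) = 0.987463
E₀ = V₀·N(d₁) − D·e^(−rT)·N(d₂)
   = 261.8926·0.998685 − 146.1743·0.987463·0.997468 = 117.572040
B₀ = V₀ − E₀ = 261.8926 − 117.572040 = 144.320560
spread = −(1/T)·ln(B₀/D) − r = −(1/1.0427)·ln(144.320560/146.1743) − 0.0121 = 0.00014016
in basis points: 0.00014016 × 10⁴ = 1.4016 bp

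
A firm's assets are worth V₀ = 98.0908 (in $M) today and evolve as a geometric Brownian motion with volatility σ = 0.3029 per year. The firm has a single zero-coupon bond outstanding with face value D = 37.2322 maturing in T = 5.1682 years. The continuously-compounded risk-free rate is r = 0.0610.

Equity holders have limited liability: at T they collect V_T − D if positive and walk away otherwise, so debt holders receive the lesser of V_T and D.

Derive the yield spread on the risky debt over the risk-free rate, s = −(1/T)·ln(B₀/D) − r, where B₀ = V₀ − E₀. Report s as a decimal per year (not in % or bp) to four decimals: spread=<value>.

d₁ = [ln(V₀/D) + (r + σ²/2)T] / (σ√T)
   = [ln(98.0908/37.2322) + (0.0610 + 0.5·0.3029²)·5.1682] / (0.3029·√5.1682)
   = [0.968720 + 0.552347] / 0.688603 = 2.208917
d₂ = d₁ − σ√T = 2.208917 − 0.688603 = 1.520314
N(d₁) = 0.986410,  N(d₂) = 0.935784,  e^(−rT) = 0.729599
E₀ = V₀·N(d₁) − D·e^(−rT)·N(d₂)
   = 98.0908·0.986410 − 37.2322·0.729599·0.935784 = 71.337551
B₀ = V₀ − E₀ = 98.0908 − 71.337551 = 26.753249
spread = −(1/T)·ln(B₀/D) − r = −(1/5.1682)·ln(26.753249/37.2322) − 0.0610 = 0.00295226

spread=0.0030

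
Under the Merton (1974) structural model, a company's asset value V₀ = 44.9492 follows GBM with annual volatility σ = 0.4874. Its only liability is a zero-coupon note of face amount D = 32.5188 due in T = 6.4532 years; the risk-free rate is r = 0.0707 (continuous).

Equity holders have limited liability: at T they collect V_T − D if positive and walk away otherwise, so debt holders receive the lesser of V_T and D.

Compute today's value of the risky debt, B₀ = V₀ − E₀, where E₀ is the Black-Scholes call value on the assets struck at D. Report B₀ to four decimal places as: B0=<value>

d₁ = [ln(V₀/D) + (r + σ²/2)T] / (σ√T)
   = [ln(44.9492/32.5188) + (0.0707 + 0.5·0.4874²)·6.4532] / (0.4874·√6.4532)
   = [0.323715 + 1.222748] / 1.238150 = 1.249011
d₂ = d₁ − σ√T = 1.249011 − 1.238150 = 0.010862
N(d₁) = 0.894170,  N(d₂) = 0.504333,  e^(−rT) = 0.633661
E₀ = V₀·N(d₁) − D·e^(−rT)·N(d₂)
   = 44.9492·0.894170 − 32.5188·0.633661·0.504333 = 29.799970
B₀ = V₀ − E₀ = 44.9492 − 29.799970 = 15.149230

B0=15.1492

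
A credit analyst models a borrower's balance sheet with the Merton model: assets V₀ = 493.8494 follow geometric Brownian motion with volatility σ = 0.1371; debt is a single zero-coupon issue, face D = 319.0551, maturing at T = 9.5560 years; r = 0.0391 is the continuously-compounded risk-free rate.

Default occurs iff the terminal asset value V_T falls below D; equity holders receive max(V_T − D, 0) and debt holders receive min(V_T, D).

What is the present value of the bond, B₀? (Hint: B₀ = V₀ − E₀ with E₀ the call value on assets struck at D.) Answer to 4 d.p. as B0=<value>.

d₁ = [ln(V₀/D) + (r + σ²/2)T] / (σ√T)
   = [ln(493.8494/319.0551) + (0.0391 + 0.5·0.1371²)·9.5560] / (0.1371·√9.5560)
   = [0.436867 + 0.463449] / 0.423814 = 2.124317
d₂ = d₁ − σ√T = 2.124317 − 0.423814 = 1.700503
N(d₁) = 0.983178,  N(d₂) = 0.955482,  e^(−rT) = 0.688225
E₀ = V₀·N(d₁) − D·e^(−rT)·N(d₂)
   = 493.8494·0.983178 − 319.0551·0.688225·0.955482 = 275.735667
B₀ = V₀ − E₀ = 493.8494 − 275.735667 = 218.113733

B0=218.1137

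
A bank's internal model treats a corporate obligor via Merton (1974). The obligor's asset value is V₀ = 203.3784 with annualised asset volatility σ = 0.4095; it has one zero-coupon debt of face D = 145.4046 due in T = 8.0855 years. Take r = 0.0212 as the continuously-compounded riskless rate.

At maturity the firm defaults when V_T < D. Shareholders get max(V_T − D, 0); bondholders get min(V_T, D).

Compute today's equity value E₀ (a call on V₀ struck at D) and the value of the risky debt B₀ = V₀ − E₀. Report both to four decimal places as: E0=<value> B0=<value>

E0=117.8692 B0=85.5092

d₁ = [ln(V₀/D) + (r + σ²/2)T] / (σ√T)
   = [ln(203.3784/145.4046) + (0.0212 + 0.5·0.4095²)·8.0855] / (0.4095·√8.0855)
   = [0.335548 + 0.849342] / 1.164414 = 1.017585
d₂ = d₁ − σ√T = 1.017585 − 1.164414 = -0.146828
N(d₁) = 0.845562,  N(d₂) = 0.441634,  e^(−rT) = 0.842474
E₀ = V₀·N(d₁) − D·e^(−rT)·N(d₂)
   = 203.3784·0.845562 − 145.4046·0.842474·0.441634 = 117.869199
B₀ = V₀ − E₀ = 203.3784 − 117.869199 = 85.509201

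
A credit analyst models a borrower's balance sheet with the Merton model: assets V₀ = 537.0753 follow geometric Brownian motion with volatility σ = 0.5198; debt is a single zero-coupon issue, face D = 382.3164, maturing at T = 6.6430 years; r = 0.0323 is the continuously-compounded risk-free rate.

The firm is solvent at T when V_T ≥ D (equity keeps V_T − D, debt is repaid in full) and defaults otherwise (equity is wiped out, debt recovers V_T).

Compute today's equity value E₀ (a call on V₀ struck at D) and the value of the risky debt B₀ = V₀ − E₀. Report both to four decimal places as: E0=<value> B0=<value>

E0=339.2134 B0=197.8619

d₁ = [ln(V₀/D) + (r + σ²/2)T] / (σ√T)
   = [ln(537.0753/382.3164) + (0.0323 + 0.5·0.5198²)·6.6430] / (0.5198·√6.6430)
   = [0.339890 + 1.112012] / 1.339733 = 1.083724
d₂ = d₁ − σ√T = 1.083724 − 1.339733 = -0.256009
N(d₁) = 0.860756,  N(d₂) = 0.398972,  e^(−rT) = 0.806889
E₀ = V₀·N(d₁) − D·e^(−rT)·N(d₂)
   = 537.0753·0.860756 − 382.3164·0.806889·0.398972 = 339.213408
B₀ = V₀ − E₀ = 537.0753 − 339.213408 = 197.861892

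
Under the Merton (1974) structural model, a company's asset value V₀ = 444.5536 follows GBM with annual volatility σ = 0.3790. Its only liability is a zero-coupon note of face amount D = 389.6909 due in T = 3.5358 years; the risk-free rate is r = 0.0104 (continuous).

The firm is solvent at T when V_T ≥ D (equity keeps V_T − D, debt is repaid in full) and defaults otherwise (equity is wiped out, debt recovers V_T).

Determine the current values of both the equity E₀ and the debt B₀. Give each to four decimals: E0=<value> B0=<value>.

E0=151.6723 B0=292.8813

d₁ = [ln(V₀/D) + (r + σ²/2)T] / (σ√T)
   = [ln(444.5536/389.6909) + (0.0104 + 0.5·0.3790²)·3.5358] / (0.3790·√3.5358)
   = [0.131717 + 0.290715] / 0.712661 = 0.592753
d₂ = d₁ − σ√T = 0.592753 − 0.712661 = -0.119908
N(d₁) = 0.723327,  N(d₂) = 0.452278,  e^(−rT) = 0.963896
E₀ = V₀·N(d₁) − D·e^(−rT)·N(d₂)
   = 444.5536·0.723327 − 389.6909·0.963896·0.452278 = 151.672264
B₀ = V₀ − E₀ = 444.5536 − 151.672264 = 292.881336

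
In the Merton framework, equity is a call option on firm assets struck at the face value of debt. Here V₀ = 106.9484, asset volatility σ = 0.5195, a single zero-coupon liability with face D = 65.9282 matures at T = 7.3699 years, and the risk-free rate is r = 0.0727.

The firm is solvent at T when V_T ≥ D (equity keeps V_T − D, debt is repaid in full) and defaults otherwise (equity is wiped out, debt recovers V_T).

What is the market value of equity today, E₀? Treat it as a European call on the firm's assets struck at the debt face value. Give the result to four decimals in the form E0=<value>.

E0=79.1883

d₁ = [ln(V₀/D) + (r + σ²/2)T] / (σ√T)
   = [ln(106.9484/65.9282) + (0.0727 + 0.5·0.5195²)·7.3699] / (0.5195·√7.3699)
   = [0.483780 + 1.530287] / 1.410316 = 1.428097
d₂ = d₁ − σ√T = 1.428097 − 1.410316 = 0.017781
N(d₁) = 0.923368,  N(d₂) = 0.507093,  e^(−rT) = 0.585206
E₀ = V₀·N(d₁) − D·e^(−rT)·N(d₂)
   = 106.9484·0.923368 − 65.9282·0.585206·0.507093 = 79.188280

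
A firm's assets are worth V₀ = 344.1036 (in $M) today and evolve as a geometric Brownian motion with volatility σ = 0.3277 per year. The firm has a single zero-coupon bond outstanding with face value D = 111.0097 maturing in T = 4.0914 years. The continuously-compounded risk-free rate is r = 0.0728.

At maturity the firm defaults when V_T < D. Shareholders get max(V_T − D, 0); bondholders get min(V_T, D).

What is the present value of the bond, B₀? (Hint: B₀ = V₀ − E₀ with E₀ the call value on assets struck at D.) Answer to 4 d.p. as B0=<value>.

d₁ = [ln(V₀/D) + (r + σ²/2)T] / (σ√T)
   = [ln(344.1036/111.0097) + (0.0728 + 0.5·0.3277²)·4.0914] / (0.3277·√4.0914)
   = [1.131325 + 0.517536] / 0.662846 = 2.487549
d₂ = d₁ − σ√T = 2.487549 − 0.662846 = 1.824704
N(d₁) = 0.993569,  N(d₂) = 0.965977,  e^(−rT) = 0.742410
E₀ = V₀·N(d₁) − D·e^(−rT)·N(d₂)
   = 344.1036·0.993569 − 111.0097·0.742410·0.965977 = 262.279854
B₀ = V₀ − E₀ = 344.1036 − 262.279854 = 81.823746

B0=81.8237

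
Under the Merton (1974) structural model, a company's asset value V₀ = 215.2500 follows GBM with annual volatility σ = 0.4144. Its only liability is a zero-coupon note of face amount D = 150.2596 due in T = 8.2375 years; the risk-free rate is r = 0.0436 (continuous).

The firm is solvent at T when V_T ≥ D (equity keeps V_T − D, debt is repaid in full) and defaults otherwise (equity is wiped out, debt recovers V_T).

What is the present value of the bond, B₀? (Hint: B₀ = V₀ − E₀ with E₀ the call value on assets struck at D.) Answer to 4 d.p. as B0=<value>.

B0=77.6742

d₁ = [ln(V₀/D) + (r + σ²/2)T] / (σ√T)
   = [ln(215.2500/150.2596) + (0.0436 + 0.5·0.4144²)·8.2375] / (0.4144·√8.2375)
   = [0.359436 + 1.066457] / 1.189371 = 1.198863
d₂ = d₁ − σ√T = 1.198863 − 1.189371 = 0.009491
N(d₁) = 0.884709,  N(d₂) = 0.503786,  e^(−rT) = 0.698266
E₀ = V₀·N(d₁) − D·e^(−rT)·N(d₂)
   = 215.2500·0.884709 − 150.2596·0.698266·0.503786 = 137.575811
B₀ = V₀ − E₀ = 215.2500 − 137.575811 = 77.674189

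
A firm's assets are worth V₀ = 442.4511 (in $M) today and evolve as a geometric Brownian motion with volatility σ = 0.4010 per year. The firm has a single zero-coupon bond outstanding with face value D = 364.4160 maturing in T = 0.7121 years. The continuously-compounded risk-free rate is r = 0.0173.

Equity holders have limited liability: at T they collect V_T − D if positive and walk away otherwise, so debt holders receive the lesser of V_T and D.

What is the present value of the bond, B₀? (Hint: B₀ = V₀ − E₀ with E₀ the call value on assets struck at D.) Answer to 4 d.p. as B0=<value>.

d₁ = [ln(V₀/D) + (r + σ²/2)T] / (σ√T)
   = [ln(442.4511/364.4160) + (0.0173 + 0.5·0.4010²)·0.7121] / (0.4010·√0.7121)
   = [0.194034 + 0.069573] / 0.338388 = 0.779007
d₂ = d₁ − σ√T = 0.779007 − 0.338388 = 0.440619
N(d₁) = 0.782012,  N(d₂) = 0.670255,  e^(−rT) = 0.987756
E₀ = V₀·N(d₁) − D·e^(−rT)·N(d₂)
   = 442.4511·0.782012 − 364.4160·0.987756·0.670255 = 104.740855
B₀ = V₀ − E₀ = 442.4511 − 104.740855 = 337.710245

B0=337.7102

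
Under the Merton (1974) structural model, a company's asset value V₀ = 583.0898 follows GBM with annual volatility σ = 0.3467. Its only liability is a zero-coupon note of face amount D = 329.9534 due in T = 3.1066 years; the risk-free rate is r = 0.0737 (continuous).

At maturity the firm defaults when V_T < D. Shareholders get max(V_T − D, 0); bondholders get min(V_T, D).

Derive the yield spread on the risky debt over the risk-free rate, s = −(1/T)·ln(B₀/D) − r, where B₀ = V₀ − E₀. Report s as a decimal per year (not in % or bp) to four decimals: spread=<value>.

spread=0.0130

d₁ = [ln(V₀/D) + (r + σ²/2)T] / (σ√T)
   = [ln(583.0898/329.9534) + (0.0737 + 0.5·0.3467²)·3.1066] / (0.3467·√3.1066)
   = [0.569390 + 0.415664] / 0.611078 = 1.611995
d₂ = d₁ − σ√T = 1.611995 − 0.611078 = 1.000917
N(d₁) = 0.946518,  N(d₂) = 0.841567,  e^(−rT) = 0.795363
E₀ = V₀·N(d₁) − D·e^(−rT)·N(d₂)
   = 583.0898·0.946518 − 329.9534·0.795363·0.841567 = 331.050609
B₀ = V₀ − E₀ = 583.0898 − 331.050609 = 252.039191
spread = −(1/T)·ln(B₀/D) − r = −(1/3.1066)·ln(252.039191/329.9534) − 0.0737 = 0.01300792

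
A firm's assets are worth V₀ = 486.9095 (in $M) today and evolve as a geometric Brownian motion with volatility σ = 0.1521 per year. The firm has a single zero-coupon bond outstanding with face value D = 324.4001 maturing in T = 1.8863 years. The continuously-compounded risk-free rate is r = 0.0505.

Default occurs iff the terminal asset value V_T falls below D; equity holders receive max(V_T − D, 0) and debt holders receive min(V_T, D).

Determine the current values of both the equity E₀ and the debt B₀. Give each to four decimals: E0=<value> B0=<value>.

d₁ = [ln(V₀/D) + (r + σ²/2)T] / (σ√T)
   = [ln(486.9095/324.4001) + (0.0505 + 0.5·0.1521²)·1.8863] / (0.1521·√1.8863)
   = [0.406101 + 0.117077] / 0.208898 = 2.504465
d₂ = d₁ − σ√T = 2.504465 − 0.208898 = 2.295566
N(d₁) = 0.993868,  N(d₂) = 0.989150,  e^(−rT) = 0.909138
E₀ = V₀·N(d₁) − D·e^(−rT)·N(d₂)
   = 486.9095·0.993868 − 324.4001·0.909138·0.989150 = 192.199353
B₀ = V₀ − E₀ = 486.9095 − 192.199353 = 294.710147

E0=192.1994 B0=294.7101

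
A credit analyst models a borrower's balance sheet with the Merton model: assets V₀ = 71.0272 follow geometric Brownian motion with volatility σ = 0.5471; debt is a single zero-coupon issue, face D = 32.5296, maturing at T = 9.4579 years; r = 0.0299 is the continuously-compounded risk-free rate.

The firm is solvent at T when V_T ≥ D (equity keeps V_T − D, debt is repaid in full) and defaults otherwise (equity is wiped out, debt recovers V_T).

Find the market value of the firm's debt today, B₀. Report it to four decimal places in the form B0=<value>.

B0=15.2225

d₁ = [ln(V₀/D) + (r + σ²/2)T] / (σ√T)
   = [ln(71.0272/32.5296) + (0.0299 + 0.5·0.5471²)·9.4579] / (0.5471·√9.4579)
   = [0.780912 + 1.698253] / 1.682535 = 1.473470
d₂ = d₁ − σ√T = 1.473470 − 1.682535 = -0.209064
N(d₁) = 0.929688,  N(d₂) = 0.417199,  e^(−rT) = 0.753677
E₀ = V₀·N(d₁) − D·e^(−rT)·N(d₂)
   = 71.0272·0.929688 − 32.5296·0.753677·0.417199 = 55.804737
B₀ = V₀ − E₀ = 71.0272 − 55.804737 = 15.222463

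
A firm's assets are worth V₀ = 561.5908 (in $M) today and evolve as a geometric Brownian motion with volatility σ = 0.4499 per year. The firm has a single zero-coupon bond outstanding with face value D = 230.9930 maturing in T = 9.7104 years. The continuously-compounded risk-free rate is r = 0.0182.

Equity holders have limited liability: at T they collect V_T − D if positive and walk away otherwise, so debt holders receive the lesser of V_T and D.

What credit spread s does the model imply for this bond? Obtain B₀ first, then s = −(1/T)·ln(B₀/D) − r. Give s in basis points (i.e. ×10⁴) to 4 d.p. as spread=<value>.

spread=320.6487

d₁ = [ln(V₀/D) + (r + σ²/2)T] / (σ√T)
   = [ln(561.5908/230.9930) + (0.0182 + 0.5·0.4499²)·9.7104] / (0.4499·√9.7104)
   = [0.888386 + 1.159470] / 1.401957 = 1.460713
d₂ = d₁ − σ√T = 1.460713 − 1.401957 = 0.058757
N(d₁) = 0.927953,  N(d₂) = 0.523427,  e^(−rT) = 0.838007
E₀ = V₀·N(d₁) − D·e^(−rT)·N(d₂)
   = 561.5908·0.927953 − 230.9930·0.838007·0.523427 = 419.808133
B₀ = V₀ − E₀ = 561.5908 − 419.808133 = 141.782667
spread = −(1/T)·ln(B₀/D) − r = −(1/9.7104)·ln(141.782667/230.9930) − 0.0182 = 0.03206487
in basis points: 0.03206487 × 10⁴ = 320.6487 bp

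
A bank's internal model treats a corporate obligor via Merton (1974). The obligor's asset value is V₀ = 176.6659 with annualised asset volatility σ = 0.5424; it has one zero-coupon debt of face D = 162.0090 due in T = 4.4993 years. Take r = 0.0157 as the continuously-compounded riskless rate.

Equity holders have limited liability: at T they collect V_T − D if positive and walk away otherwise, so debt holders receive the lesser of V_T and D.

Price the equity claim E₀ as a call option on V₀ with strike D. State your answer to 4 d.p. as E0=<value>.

E0=84.6852

d₁ = [ln(V₀/D) + (r + σ²/2)T] / (σ√T)
   = [ln(176.6659/162.0090) + (0.0157 + 0.5·0.5424²)·4.4993] / (0.5424·√4.4993)
   = [0.086608 + 0.732481] / 1.150515 = 0.711933
d₂ = d₁ − σ√T = 0.711933 − 1.150515 = -0.438582
N(d₁) = 0.761747,  N(d₂) = 0.330482,  e^(−rT) = 0.931798
E₀ = V₀·N(d₁) − D·e^(−rT)·N(d₂)
   = 176.6659·0.761747 − 162.0090·0.931798·0.330482 = 84.685182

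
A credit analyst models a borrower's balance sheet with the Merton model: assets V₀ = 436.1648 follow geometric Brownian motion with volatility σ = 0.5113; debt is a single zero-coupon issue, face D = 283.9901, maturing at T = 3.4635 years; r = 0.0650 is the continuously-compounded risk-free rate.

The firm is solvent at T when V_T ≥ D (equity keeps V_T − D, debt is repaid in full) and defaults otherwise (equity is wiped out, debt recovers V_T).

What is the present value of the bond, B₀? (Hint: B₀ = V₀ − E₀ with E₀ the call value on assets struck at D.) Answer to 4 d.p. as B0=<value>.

B0=185.7491

d₁ = [ln(V₀/D) + (r + σ²/2)T] / (σ√T)
   = [ln(436.1648/283.9901) + (0.0650 + 0.5·0.5113²)·3.4635] / (0.5113·√3.4635)
   = [0.429081 + 0.677855] / 0.951554 = 1.163293
d₂ = d₁ − σ√T = 1.163293 − 0.951554 = 0.211739
N(d₁) = 0.877645,  N(d₂) = 0.583845,  e^(−rT) = 0.798414
E₀ = V₀·N(d₁) − D·e^(−rT)·N(d₂)
   = 436.1648·0.877645 − 283.9901·0.798414·0.583845 = 250.415720
B₀ = V₀ − E₀ = 436.1648 − 250.415720 = 185.749080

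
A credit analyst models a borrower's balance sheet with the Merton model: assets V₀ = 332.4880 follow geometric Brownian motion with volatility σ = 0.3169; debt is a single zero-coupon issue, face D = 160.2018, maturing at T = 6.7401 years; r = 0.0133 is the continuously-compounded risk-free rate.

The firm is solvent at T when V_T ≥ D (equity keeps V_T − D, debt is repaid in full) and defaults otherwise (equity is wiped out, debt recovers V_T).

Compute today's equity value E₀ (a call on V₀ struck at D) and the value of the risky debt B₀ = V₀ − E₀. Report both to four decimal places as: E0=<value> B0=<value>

E0=200.4583 B0=132.0297

d₁ = [ln(V₀/D) + (r + σ²/2)T] / (σ√T)
   = [ln(332.4880/160.2018) + (0.0133 + 0.5·0.3169²)·6.7401] / (0.3169·√6.7401)
   = [0.730169 + 0.428083] / 0.822726 = 1.407822
d₂ = d₁ − σ√T = 1.407822 − 0.822726 = 0.585096
N(d₁) = 0.920408,  N(d₂) = 0.720758,  e^(−rT) = 0.914257
E₀ = V₀·N(d₁) − D·e^(−rT)·N(d₂)
   = 332.4880·0.920408 − 160.2018·0.914257·0.720758 = 200.458317
B₀ = V₀ − E₀ = 332.4880 − 200.458317 = 132.029683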